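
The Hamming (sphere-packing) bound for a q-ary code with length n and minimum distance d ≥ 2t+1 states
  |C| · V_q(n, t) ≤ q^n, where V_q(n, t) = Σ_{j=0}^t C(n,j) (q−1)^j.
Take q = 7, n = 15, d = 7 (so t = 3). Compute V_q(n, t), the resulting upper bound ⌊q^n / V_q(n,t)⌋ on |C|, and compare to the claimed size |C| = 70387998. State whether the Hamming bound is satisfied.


V_q(n, t) = 102151, q^n = 4747561509943, Hamming bound = 46475918, |C| = 70387998 > bound (violated).

Step 1: Compute V_q(n, t) = Σ_{j=0}^3 C(n, j) (q−1)^j.
  j = 0: C(15,0)·(6)^0 = 1·1 = 1.
  j = 1: C(15,1)·(6)^1 = 15·6 = 90.
  j = 2: C(15,2)·(6)^2 = 105·36 = 3780.
  j = 3: C(15,3)·(6)^3 = 455·216 = 98280.
  V_q(n, t) = 1 + 90 + 3780 + 98280 = 102151.
Step 2: q^n = 7^15 = 4747561509943.
Step 3: Hamming bound ⌊q^n / V_q(n,t)⌋ = ⌊4747561509943/102151⌋ = 46475918.
Step 4: Compare |C| = 70387998 to 46475918: violated.
The claimed |C| lies above the Hamming bound, so no 7-ary code of length 15 with d ≥ 7 can have 70387998 codewords.


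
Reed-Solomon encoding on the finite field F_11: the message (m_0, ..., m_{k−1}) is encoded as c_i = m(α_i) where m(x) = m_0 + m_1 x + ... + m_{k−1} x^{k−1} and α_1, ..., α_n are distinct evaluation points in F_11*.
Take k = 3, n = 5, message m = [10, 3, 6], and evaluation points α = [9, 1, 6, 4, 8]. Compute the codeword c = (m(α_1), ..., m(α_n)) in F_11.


c = [6, 8, 2, 8, 0]

Message polynomial: m(x) = 10 + 3·x + 6·x^2 (mod 11).
For each evaluation point α_i, compute m(α_i) mod 11:
  α_1 = 9: Horner steps 6 → 2 → 6, so m(9) = 6.
  α_2 = 1: Horner steps 6 → 9 → 8, so m(1) = 8.
  α_3 = 6: Horner steps 6 → 6 → 2, so m(6) = 2.
  α_4 = 4: Horner steps 6 → 5 → 8, so m(4) = 8.
  α_5 = 8: Horner steps 6 → 7 → 0, so m(8) = 0.
Codeword c = [6, 8, 2, 8, 0] ∈ F_11^5.


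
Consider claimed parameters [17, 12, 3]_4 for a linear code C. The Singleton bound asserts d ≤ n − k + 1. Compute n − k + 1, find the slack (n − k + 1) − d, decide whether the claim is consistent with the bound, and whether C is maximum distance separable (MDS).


Singleton RHS = n − k + 1 = 6, slack = 3, bound satisfied, not MDS.

Singleton bound: d ≤ n − k + 1.
Here n = 17, k = 12, so n − k + 1 = 6.
Given d = 3, check d ≤ 6: YES.
Slack = (n − k + 1) − d = 3.
The code is NOT MDS (slack = 3 > 0).
Description: the claimed parameters are [17, 12, 3]_4; such a code would be non-MDS.


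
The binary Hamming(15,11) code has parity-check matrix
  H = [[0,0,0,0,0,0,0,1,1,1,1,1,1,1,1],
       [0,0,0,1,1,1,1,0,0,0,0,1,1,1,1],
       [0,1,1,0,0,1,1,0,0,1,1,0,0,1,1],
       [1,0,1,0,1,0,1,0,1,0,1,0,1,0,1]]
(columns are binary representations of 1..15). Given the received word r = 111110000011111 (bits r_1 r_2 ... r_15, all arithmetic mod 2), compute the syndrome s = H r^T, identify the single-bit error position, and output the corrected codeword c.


s = (1, 0, 1, 0)^T, error position = 10, corrected codeword c = 111110000111111

Compute s = H r^T mod 2 one row at a time:
  s_1 = 0 + 0 + 0 + 1 + 1 + 1 + 1 + 1 = 5 ≡ 1 (mod 2).
  s_2 = 1 + 1 + 0 + 0 + 1 + 1 + 1 + 1 = 6 ≡ 0 (mod 2).
  s_3 = 1 + 1 + 0 + 0 + 0 + 1 + 1 + 1 = 5 ≡ 1 (mod 2).
  s_4 = 1 + 1 + 1 + 0 + 0 + 1 + 1 + 1 = 6 ≡ 0 (mod 2).
s = (1, 0, 1, 0)^T — this equals column 10 of H (binary 1010), so error is at position 10.
Correct: flip bit 10 of r = 111110000011111 to get c = 111110000111111.


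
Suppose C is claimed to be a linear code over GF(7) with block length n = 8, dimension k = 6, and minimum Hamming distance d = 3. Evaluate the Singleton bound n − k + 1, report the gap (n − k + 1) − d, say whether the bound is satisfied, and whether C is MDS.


Singleton RHS = n − k + 1 = 3, slack = 0, bound satisfied, MDS.

Singleton bound: d ≤ n − k + 1.
Here n = 8, k = 6, so n − k + 1 = 3.
Given d = 3, check d ≤ 3: YES.
Slack = (n − k + 1) − d = 0.
The code is MDS (slack = 0).
Description: the claimed parameters are [8, 6, 3]_7; such a code would be MDS (meets Singleton bound).


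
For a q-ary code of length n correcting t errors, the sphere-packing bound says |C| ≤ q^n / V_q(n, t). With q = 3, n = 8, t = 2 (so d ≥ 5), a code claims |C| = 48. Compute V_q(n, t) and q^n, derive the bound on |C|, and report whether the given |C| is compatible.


V_q(n, t) = 129, q^n = 6561, Hamming bound = 50, |C| = 48 ≤ bound (satisfied).

Step 1: Compute V_q(n, t) = Σ_{j=0}^2 C(n, j) (q−1)^j.
  j = 0: C(8,0)·(2)^0 = 1·1 = 1.
  j = 1: C(8,1)·(2)^1 = 8·2 = 16.
  j = 2: C(8,2)·(2)^2 = 28·4 = 112.
  V_q(n, t) = 1 + 16 + 112 = 129.
Step 2: q^n = 3^8 = 6561.
Step 3: Hamming bound ⌊q^n / V_q(n,t)⌋ = ⌊6561/129⌋ = 50.
Step 4: Compare |C| = 48 to 50: satisfied.
The claimed |C| lies below the Hamming bound.


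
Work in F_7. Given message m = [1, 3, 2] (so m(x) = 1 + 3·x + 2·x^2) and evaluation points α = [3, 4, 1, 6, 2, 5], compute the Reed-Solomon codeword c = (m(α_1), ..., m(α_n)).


c = [0, 3, 6, 0, 1, 3]

Message polynomial: m(x) = 1 + 3·x + 2·x^2 (mod 7).
For each evaluation point α_i, compute m(α_i) mod 7:
  α_1 = 3: Horner steps 2 → 2 → 0, so m(3) = 0.
  α_2 = 4: Horner steps 2 → 4 → 3, so m(4) = 3.
  α_3 = 1: Horner steps 2 → 5 → 6, so m(1) = 6.
  α_4 = 6: Horner steps 2 → 1 → 0, so m(6) = 0.
  α_5 = 2: Horner steps 2 → 0 → 1, so m(2) = 1.
  α_6 = 5: Horner steps 2 → 6 → 3, so m(5) = 3.
Codeword c = [0, 3, 6, 0, 1, 3] ∈ F_7^6.


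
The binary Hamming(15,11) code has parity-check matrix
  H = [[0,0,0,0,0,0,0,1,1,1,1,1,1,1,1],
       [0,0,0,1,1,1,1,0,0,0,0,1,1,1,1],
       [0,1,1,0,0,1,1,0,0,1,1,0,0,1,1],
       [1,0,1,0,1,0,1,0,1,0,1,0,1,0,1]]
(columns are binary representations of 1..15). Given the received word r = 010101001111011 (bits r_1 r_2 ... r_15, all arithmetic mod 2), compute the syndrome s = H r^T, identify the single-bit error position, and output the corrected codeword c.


s = (0, 1, 0, 1)^T, error position = 5, corrected codeword c = 010111001111011

Compute s = H r^T mod 2 one row at a time:
  s_1 = 0 + 1 + 1 + 1 + 1 + 0 + 1 + 1 = 6 ≡ 0 (mod 2).
  s_2 = 1 + 0 + 1 + 0 + 1 + 0 + 1 + 1 = 5 ≡ 1 (mod 2).
  s_3 = 1 + 0 + 1 + 0 + 1 + 1 + 1 + 1 = 6 ≡ 0 (mod 2).
  s_4 = 0 + 0 + 0 + 0 + 1 + 1 + 0 + 1 = 3 ≡ 1 (mod 2).
s = (0, 1, 0, 1)^T — this equals column 5 of H (binary 0101), so error is at position 5.
Correct: flip bit 5 of r = 010101001111011 to get c = 010111001111011.


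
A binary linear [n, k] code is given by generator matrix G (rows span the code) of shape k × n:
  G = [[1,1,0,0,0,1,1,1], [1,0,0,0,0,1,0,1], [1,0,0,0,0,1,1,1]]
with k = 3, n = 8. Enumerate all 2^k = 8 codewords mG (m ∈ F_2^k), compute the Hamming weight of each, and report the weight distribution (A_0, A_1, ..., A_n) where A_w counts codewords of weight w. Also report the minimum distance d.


Weight distribution: A_0 = 1, A_1 = 2, A_2 = 1, A_3 = 1, A_4 = 2, A_5 = 1. Minimum distance d = 1.

Enumerate all 2^3 = 8 messages m ∈ F_2^3.
For each, compute codeword c = mG in F_2^8, then tally its weight.
  m = 000 → c = 00000000, weight = 0.
  m = 100 → c = 11000111, weight = 5.
  m = 010 → c = 10000101, weight = 3.
  m = 110 → c = 01000010, weight = 2.
  m = 001 → c = 10000111, weight = 4.
  m = 101 → c = 01000000, weight = 1.
  m = 011 → c = 00000010, weight = 1.
  m = 111 → c = 11000101, weight = 4.
Tally weights:
  weight 0: 1 codewords.
  weight 1: 2 codewords.
  weight 2: 1 codewords.
  weight 3: 1 codewords.
  weight 4: 2 codewords.
  weight 5: 1 codewords.
Minimum distance d = smallest w > 0 with A_w > 0 = 1.
Sanity: Σ A_w = 8 = 2^3 = 8 ✓.


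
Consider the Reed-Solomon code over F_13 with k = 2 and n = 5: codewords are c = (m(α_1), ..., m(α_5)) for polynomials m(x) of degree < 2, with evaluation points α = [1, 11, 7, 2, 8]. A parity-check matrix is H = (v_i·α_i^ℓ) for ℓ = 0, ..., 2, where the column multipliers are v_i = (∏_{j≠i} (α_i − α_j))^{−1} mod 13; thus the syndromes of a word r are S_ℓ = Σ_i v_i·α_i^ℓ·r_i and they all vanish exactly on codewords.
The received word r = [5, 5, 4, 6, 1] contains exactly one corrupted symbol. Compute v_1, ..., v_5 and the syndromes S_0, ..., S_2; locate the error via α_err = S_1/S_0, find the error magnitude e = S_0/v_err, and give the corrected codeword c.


S = (12, 12, 12), error at position 1, error magnitude e = 9, c = [9, 5, 4, 6, 1].

Step 1: column multipliers v_i = (∏_{j≠i}(α_i − α_j))^{−1} mod 13.
  i = 1 (α = 1): (1−11)(1−7)(1−2)(1−8) = (−10)·(−6)·(−1)·(−7) = 420 ≡ 4, so v_1 = 4^{−1} = 10 (mod 13).
  i = 2 (α = 11): (11−1)(11−7)(11−2)(11−8) = 10·4·9·3 = 1080 ≡ 1, so v_2 = 1^{−1} = 1 (mod 13).
  i = 3 (α = 7): (7−1)(7−11)(7−2)(7−8) = 6·(−4)·5·(−1) = 120 ≡ 3, so v_3 = 3^{−1} = 9 (mod 13).
  i = 4 (α = 2): (2−1)(2−11)(2−7)(2−8) = 1·(−9)·(−5)·(−6) = −270 ≡ 3, so v_4 = 3^{−1} = 9 (mod 13).
  i = 5 (α = 8): (8−1)(8−11)(8−7)(8−2) = 7·(−3)·1·6 = −126 ≡ 4, so v_5 = 4^{−1} = 10 (mod 13).
  v = [10, 1, 9, 9, 10].
Step 2: syndromes of r = [5, 5, 4, 6, 1] (all sums mod 13).
  S_0 = Σ v_i r_i = 10·5 + 1·5 + 9·4 + 9·6 + 10·1 = 155 ≡ 12.
  S_1 = Σ v_i α_i r_i = 10·1·5 + 1·11·5 + 9·7·4 + 9·2·6 + 10·8·1 = 545 ≡ 12.
  α_i^2 mod 13 = [1, 4, 10, 4, 12].
  S_2 = Σ v_i α_i^2 r_i = 10·1·5 + 1·4·5 + 9·10·4 + 9·4·6 + 10·12·1 = 766 ≡ 12.
  S = (12, 12, 12) ≠ 0, so r is not a codeword (an error is present).
Step 3: locate the error. For a single error e at position i, S_ℓ = v_i·e·α_i^ℓ, so α_err = S_1/S_0.
  S_0^{−1} = 12^{−1} = 12 (mod 13), so α_err = 12·12 = 144 ≡ 1 = α_1. Error position i = 1.
  Consistency check: S_2/S_1 = 12·12 = 144 ≡ 1 = α_err ✓ (single-error assumption holds).
Step 4: error magnitude e = S_0/v_1 = S_0·∏_{j≠1}(α_1 − α_j) = 12·4 = 48 ≡ 9 (mod 13).
Step 5: correct position 1: c_1 = r_1 − e = 5 − 9 ≡ 9 (mod 13). Hence c = [9, 5, 4, 6, 1].
  Check: interpolating c through the α_i gives m(x) = 12 + 10·x (degree < 2) with m(α_i) = c_i for every i, so c is indeed a codeword.


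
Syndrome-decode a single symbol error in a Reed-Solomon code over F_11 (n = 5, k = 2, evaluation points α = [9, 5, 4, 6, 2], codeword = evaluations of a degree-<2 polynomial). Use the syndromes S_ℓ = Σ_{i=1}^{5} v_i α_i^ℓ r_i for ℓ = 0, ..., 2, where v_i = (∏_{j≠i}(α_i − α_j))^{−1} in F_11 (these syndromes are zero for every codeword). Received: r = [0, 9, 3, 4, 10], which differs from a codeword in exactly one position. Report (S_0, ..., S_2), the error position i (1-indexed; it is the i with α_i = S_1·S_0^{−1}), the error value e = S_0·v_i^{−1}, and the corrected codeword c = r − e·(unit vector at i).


S = (10, 9, 7), error at position 5, error magnitude e = 8, c = [0, 9, 3, 4, 2].

Step 1: column multipliers v_i = (∏_{j≠i}(α_i − α_j))^{−1} mod 11.
  i = 1 (α = 9): (9−5)(9−4)(9−6)(9−2) = 4·5·3·7 = 420 ≡ 2, so v_1 = 2^{−1} = 6 (mod 11).
  i = 2 (α = 5): (5−9)(5−4)(5−6)(5−2) = (−4)·1·(−1)·3 = 12 ≡ 1, so v_2 = 1^{−1} = 1 (mod 11).
  i = 3 (α = 4): (4−9)(4−5)(4−6)(4−2) = (−5)·(−1)·(−2)·2 = −20 ≡ 2, so v_3 = 2^{−1} = 6 (mod 11).
  i = 4 (α = 6): (6−9)(6−5)(6−4)(6−2) = (−3)·1·2·4 = −24 ≡ 9, so v_4 = 9^{−1} = 5 (mod 11).
  i = 5 (α = 2): (2−9)(2−5)(2−4)(2−6) = (−7)·(−3)·(−2)·(−4) = 168 ≡ 3, so v_5 = 3^{−1} = 4 (mod 11).
  v = [6, 1, 6, 5, 4].
Step 2: syndromes of r = [0, 9, 3, 4, 10] (all sums mod 11).
  S_0 = Σ v_i r_i = 6·0 + 1·9 + 6·3 + 5·4 + 4·10 = 87 ≡ 10.
  S_1 = Σ v_i α_i r_i = 6·9·0 + 1·5·9 + 6·4·3 + 5·6·4 + 4·2·10 = 317 ≡ 9.
  α_i^2 mod 11 = [4, 3, 5, 3, 4].
  S_2 = Σ v_i α_i^2 r_i = 6·4·0 + 1·3·9 + 6·5·3 + 5·3·4 + 4·4·10 = 337 ≡ 7.
  S = (10, 9, 7) ≠ 0, so r is not a codeword (an error is present).
Step 3: locate the error. For a single error e at position i, S_ℓ = v_i·e·α_i^ℓ, so α_err = S_1/S_0.
  S_0^{−1} = 10^{−1} = 10 (mod 11), so α_err = 9·10 = 90 ≡ 2 = α_5. Error position i = 5.
  Consistency check: S_2/S_1 = 7·5 = 35 ≡ 2 = α_err ✓ (single-error assumption holds).
Step 4: error magnitude e = S_0/v_5 = S_0·∏_{j≠5}(α_5 − α_j) = 10·3 = 30 ≡ 8 (mod 11).
Step 5: correct position 5: c_5 = r_5 − e = 10 − 8 ≡ 2 (mod 11). Hence c = [0, 9, 3, 4, 2].
  Check: interpolating c through the α_i gives m(x) = 1 + 6·x (degree < 2) with m(α_i) = c_i for every i, so c is indeed a codeword.


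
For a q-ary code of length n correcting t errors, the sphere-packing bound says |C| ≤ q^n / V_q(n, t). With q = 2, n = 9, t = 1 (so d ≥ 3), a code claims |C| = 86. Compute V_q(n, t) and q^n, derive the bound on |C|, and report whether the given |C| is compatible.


V_q(n, t) = 10, q^n = 512, Hamming bound = 51, |C| = 86 > bound (violated).

Step 1: Compute V_q(n, t) = Σ_{j=0}^1 C(n, j) (q−1)^j.
  j = 0: C(9,0)·(1)^0 = 1·1 = 1.
  j = 1: C(9,1)·(1)^1 = 9·1 = 9.
  V_q(n, t) = 1 + 9 = 10.
Step 2: q^n = 2^9 = 512.
Step 3: Hamming bound ⌊q^n / V_q(n,t)⌋ = ⌊512/10⌋ = 51.
Step 4: Compare |C| = 86 to 51: violated.
The claimed |C| lies above the Hamming bound, so no 2-ary code of length 9 with d ≥ 3 can have 86 codewords.


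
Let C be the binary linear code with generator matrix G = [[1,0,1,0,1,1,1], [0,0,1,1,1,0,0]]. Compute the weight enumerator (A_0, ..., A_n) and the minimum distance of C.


Weight distribution: A_0 = 1, A_3 = 1, A_4 = 1, A_5 = 1. Minimum distance d = 3.

Enumerate all 2^2 = 4 messages m ∈ F_2^2.
For each, compute codeword c = mG in F_2^7, then tally its weight.
  m = 00 → c = 0000000, weight = 0.
  m = 10 → c = 1010111, weight = 5.
  m = 01 → c = 0011100, weight = 3.
  m = 11 → c = 1001011, weight = 4.
Tally weights:
  weight 0: 1 codewords.
  weight 3: 1 codewords.
  weight 4: 1 codewords.
  weight 5: 1 codewords.
Minimum distance d = smallest w > 0 with A_w > 0 = 3.
Sanity: Σ A_w = 4 = 2^2 = 4 ✓.


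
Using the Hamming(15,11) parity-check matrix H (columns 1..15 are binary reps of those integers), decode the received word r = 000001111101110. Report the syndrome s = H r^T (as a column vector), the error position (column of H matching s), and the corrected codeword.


s = (0, 1, 0, 1)^T, error position = 5, corrected codeword c = 000011111101110

Compute s = H r^T mod 2 one row at a time:
  s_1 = 1 + 1 + 1 + 0 + 1 + 1 + 1 + 0 = 6 ≡ 0 (mod 2).
  s_2 = 0 + 0 + 1 + 1 + 1 + 1 + 1 + 0 = 5 ≡ 1 (mod 2).
  s_3 = 0 + 0 + 1 + 1 + 1 + 0 + 1 + 0 = 4 ≡ 0 (mod 2).
  s_4 = 0 + 0 + 0 + 1 + 1 + 0 + 1 + 0 = 3 ≡ 1 (mod 2).
s = (0, 1, 0, 1)^T — this equals column 5 of H (binary 0101), so error is at position 5.
Correct: flip bit 5 of r = 000001111101110 to get c = 000011111101110.


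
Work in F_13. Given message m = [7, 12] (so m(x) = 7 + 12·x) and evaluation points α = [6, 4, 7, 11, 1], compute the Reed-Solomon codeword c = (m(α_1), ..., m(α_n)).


c = [1, 3, 0, 9, 6]

Message polynomial: m(x) = 7 + 12·x (mod 13).
For each evaluation point α_i, compute m(α_i) mod 13:
  α_1 = 6: Horner steps 12 → 1, so m(6) = 1.
  α_2 = 4: Horner steps 12 → 3, so m(4) = 3.
  α_3 = 7: Horner steps 12 → 0, so m(7) = 0.
  α_4 = 11: Horner steps 12 → 9, so m(11) = 9.
  α_5 = 1: Horner steps 12 → 6, so m(1) = 6.
Codeword c = [1, 3, 0, 9, 6] ∈ F_13^5.


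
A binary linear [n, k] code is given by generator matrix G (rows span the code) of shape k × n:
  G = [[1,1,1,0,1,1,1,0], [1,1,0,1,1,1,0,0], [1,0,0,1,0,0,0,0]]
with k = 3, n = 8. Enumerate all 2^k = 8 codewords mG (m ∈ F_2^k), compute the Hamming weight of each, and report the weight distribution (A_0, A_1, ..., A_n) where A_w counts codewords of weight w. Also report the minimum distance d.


Weight distribution: A_0 = 1, A_2 = 1, A_3 = 3, A_5 = 1, A_6 = 2. Minimum distance d = 2.

Enumerate all 2^3 = 8 messages m ∈ F_2^3.
For each, compute codeword c = mG in F_2^8, then tally its weight.
  m = 000 → c = 00000000, weight = 0.
  m = 100 → c = 11101110, weight = 6.
  m = 010 → c = 11011100, weight = 5.
  m = 110 → c = 00110010, weight = 3.
  m = 001 → c = 10010000, weight = 2.
  m = 101 → c = 01111110, weight = 6.
  m = 011 → c = 01001100, weight = 3.
  m = 111 → c = 10100010, weight = 3.
Tally weights:
  weight 0: 1 codewords.
  weight 2: 1 codewords.
  weight 3: 3 codewords.
  weight 5: 1 codewords.
  weight 6: 2 codewords.
Minimum distance d = smallest w > 0 with A_w > 0 = 2.
Sanity: Σ A_w = 8 = 2^3 = 8 ✓.


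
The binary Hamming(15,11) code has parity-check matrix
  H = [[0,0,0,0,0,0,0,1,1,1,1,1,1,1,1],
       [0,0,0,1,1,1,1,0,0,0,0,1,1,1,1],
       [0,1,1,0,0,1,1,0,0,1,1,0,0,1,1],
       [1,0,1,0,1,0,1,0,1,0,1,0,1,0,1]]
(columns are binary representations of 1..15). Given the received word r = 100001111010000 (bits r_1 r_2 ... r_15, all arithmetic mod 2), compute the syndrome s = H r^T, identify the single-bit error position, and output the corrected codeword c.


s = (1, 0, 1, 0)^T, error position = 10, corrected codeword c = 100001111110000

Compute s = H r^T mod 2 one row at a time:
  s_1 = 1 + 1 + 0 + 1 + 0 + 0 + 0 + 0 = 3 ≡ 1 (mod 2).
  s_2 = 0 + 0 + 1 + 1 + 0 + 0 + 0 + 0 = 2 ≡ 0 (mod 2).
  s_3 = 0 + 0 + 1 + 1 + 0 + 1 + 0 + 0 = 3 ≡ 1 (mod 2).
  s_4 = 1 + 0 + 0 + 1 + 1 + 1 + 0 + 0 = 4 ≡ 0 (mod 2).
s = (1, 0, 1, 0)^T — this equals column 10 of H (binary 1010), so error is at position 10.
Correct: flip bit 10 of r = 100001111010000 to get c = 100001111110000.


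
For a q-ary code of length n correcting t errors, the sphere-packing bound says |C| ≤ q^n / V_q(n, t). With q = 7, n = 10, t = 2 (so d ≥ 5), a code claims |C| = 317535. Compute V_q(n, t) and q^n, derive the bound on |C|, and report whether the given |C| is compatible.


V_q(n, t) = 1681, q^n = 282475249, Hamming bound = 168040, |C| = 317535 > bound (violated).

Step 1: Compute V_q(n, t) = Σ_{j=0}^2 C(n, j) (q−1)^j.
  j = 0: C(10,0)·(6)^0 = 1·1 = 1.
  j = 1: C(10,1)·(6)^1 = 10·6 = 60.
  j = 2: C(10,2)·(6)^2 = 45·36 = 1620.
  V_q(n, t) = 1 + 60 + 1620 = 1681.
Step 2: q^n = 7^10 = 282475249.
Step 3: Hamming bound ⌊q^n / V_q(n,t)⌋ = ⌊282475249/1681⌋ = 168040.
Step 4: Compare |C| = 317535 to 168040: violated.
The claimed |C| lies above the Hamming bound, so no 7-ary code of length 10 with d ≥ 5 can have 317535 codewords.


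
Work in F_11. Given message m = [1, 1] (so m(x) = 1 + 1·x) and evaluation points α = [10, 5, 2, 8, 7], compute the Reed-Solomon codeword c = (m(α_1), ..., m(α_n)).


c = [0, 6, 3, 9, 8]

Message polynomial: m(x) = 1 + 1·x (mod 11).
For each evaluation point α_i, compute m(α_i) mod 11:
  α_1 = 10: Horner steps 1 → 0, so m(10) = 0.
  α_2 = 5: Horner steps 1 → 6, so m(5) = 6.
  α_3 = 2: Horner steps 1 → 3, so m(2) = 3.
  α_4 = 8: Horner steps 1 → 9, so m(8) = 9.
  α_5 = 7: Horner steps 1 → 8, so m(7) = 8.
Codeword c = [0, 6, 3, 9, 8] ∈ F_11^5.


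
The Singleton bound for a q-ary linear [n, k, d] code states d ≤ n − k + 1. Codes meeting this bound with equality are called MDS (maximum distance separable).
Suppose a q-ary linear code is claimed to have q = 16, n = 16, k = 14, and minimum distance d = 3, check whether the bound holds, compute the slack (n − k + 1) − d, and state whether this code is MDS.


Singleton RHS = n − k + 1 = 3, slack = 0, bound satisfied, MDS.

Singleton bound: d ≤ n − k + 1.
Here n = 16, k = 14, so n − k + 1 = 3.
Given d = 3, check d ≤ 3: YES.
Slack = (n − k + 1) − d = 0.
The code is MDS (slack = 0).
Description: the claimed parameters are [16, 14, 3]_16; such a code would be MDS (meets Singleton bound).


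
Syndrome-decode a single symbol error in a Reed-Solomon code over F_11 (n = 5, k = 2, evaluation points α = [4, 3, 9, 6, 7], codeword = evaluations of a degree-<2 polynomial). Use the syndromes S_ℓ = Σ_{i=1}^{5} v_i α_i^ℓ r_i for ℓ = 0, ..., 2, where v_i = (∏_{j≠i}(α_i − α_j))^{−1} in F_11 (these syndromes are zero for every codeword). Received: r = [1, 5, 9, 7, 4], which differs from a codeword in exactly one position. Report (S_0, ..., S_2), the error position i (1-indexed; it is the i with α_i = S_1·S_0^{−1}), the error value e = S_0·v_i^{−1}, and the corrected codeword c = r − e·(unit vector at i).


S = (7, 6, 2), error at position 1, error magnitude e = 10, c = [2, 5, 9, 7, 4].

Step 1: column multipliers v_i = (∏_{j≠i}(α_i − α_j))^{−1} mod 11.
  i = 1 (α = 4): (4−3)(4−9)(4−6)(4−7) = 1·(−5)·(−2)·(−3) = −30 ≡ 3, so v_1 = 3^{−1} = 4 (mod 11).
  i = 2 (α = 3): (3−4)(3−9)(3−6)(3−7) = (−1)·(−6)·(−3)·(−4) = 72 ≡ 6, so v_2 = 6^{−1} = 2 (mod 11).
  i = 3 (α = 9): (9−4)(9−3)(9−6)(9−7) = 5·6·3·2 = 180 ≡ 4, so v_3 = 4^{−1} = 3 (mod 11).
  i = 4 (α = 6): (6−4)(6−3)(6−9)(6−7) = 2·3·(−3)·(−1) = 18 ≡ 7, so v_4 = 7^{−1} = 8 (mod 11).
  i = 5 (α = 7): (7−4)(7−3)(7−9)(7−6) = 3·4·(−2)·1 = −24 ≡ 9, so v_5 = 9^{−1} = 5 (mod 11).
  v = [4, 2, 3, 8, 5].
Step 2: syndromes of r = [1, 5, 9, 7, 4] (all sums mod 11).
  S_0 = Σ v_i r_i = 4·1 + 2·5 + 3·9 + 8·7 + 5·4 = 117 ≡ 7.
  S_1 = Σ v_i α_i r_i = 4·4·1 + 2·3·5 + 3·9·9 + 8·6·7 + 5·7·4 = 765 ≡ 6.
  α_i^2 mod 11 = [5, 9, 4, 3, 5].
  S_2 = Σ v_i α_i^2 r_i = 4·5·1 + 2·9·5 + 3·4·9 + 8·3·7 + 5·5·4 = 486 ≡ 2.
  S = (7, 6, 2) ≠ 0, so r is not a codeword (an error is present).
Step 3: locate the error. For a single error e at position i, S_ℓ = v_i·e·α_i^ℓ, so α_err = S_1/S_0.
  S_0^{−1} = 7^{−1} = 8 (mod 11), so α_err = 6·8 = 48 ≡ 4 = α_1. Error position i = 1.
  Consistency check: S_2/S_1 = 2·2 = 4 ≡ 4 = α_err ✓ (single-error assumption holds).
Step 4: error magnitude e = S_0/v_1 = S_0·∏_{j≠1}(α_1 − α_j) = 7·3 = 21 ≡ 10 (mod 11).
Step 5: correct position 1: c_1 = r_1 − e = 1 − 10 ≡ 2 (mod 11). Hence c = [2, 5, 9, 7, 4].
  Check: interpolating c through the α_i gives m(x) = 3 + 8·x (degree < 2) with m(α_i) = c_i for every i, so c is indeed a codeword.


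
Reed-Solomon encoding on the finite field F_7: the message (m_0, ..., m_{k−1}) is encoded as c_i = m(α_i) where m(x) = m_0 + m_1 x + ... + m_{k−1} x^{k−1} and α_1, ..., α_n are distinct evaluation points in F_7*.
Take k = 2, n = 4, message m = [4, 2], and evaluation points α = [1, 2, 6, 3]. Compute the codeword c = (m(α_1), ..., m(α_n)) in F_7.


c = [6, 1, 2, 3]

Message polynomial: m(x) = 4 + 2·x (mod 7).
For each evaluation point α_i, compute m(α_i) mod 7:
  α_1 = 1: Horner steps 2 → 6, so m(1) = 6.
  α_2 = 2: Horner steps 2 → 1, so m(2) = 1.
  α_3 = 6: Horner steps 2 → 2, so m(6) = 2.
  α_4 = 3: Horner steps 2 → 3, so m(3) = 3.
Codeword c = [6, 1, 2, 3] ∈ F_7^4.


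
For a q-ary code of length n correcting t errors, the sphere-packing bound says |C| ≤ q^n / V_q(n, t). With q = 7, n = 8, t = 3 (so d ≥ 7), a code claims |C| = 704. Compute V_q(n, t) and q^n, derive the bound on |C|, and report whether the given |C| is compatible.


V_q(n, t) = 13153, q^n = 5764801, Hamming bound = 438, |C| = 704 > bound (violated).

Step 1: Compute V_q(n, t) = Σ_{j=0}^3 C(n, j) (q−1)^j.
  j = 0: C(8,0)·(6)^0 = 1·1 = 1.
  j = 1: C(8,1)·(6)^1 = 8·6 = 48.
  j = 2: C(8,2)·(6)^2 = 28·36 = 1008.
  j = 3: C(8,3)·(6)^3 = 56·216 = 12096.
  V_q(n, t) = 1 + 48 + 1008 + 12096 = 13153.
Step 2: q^n = 7^8 = 5764801.
Step 3: Hamming bound ⌊q^n / V_q(n,t)⌋ = ⌊5764801/13153⌋ = 438.
Step 4: Compare |C| = 704 to 438: violated.
The claimed |C| lies above the Hamming bound, so no 7-ary code of length 8 with d ≥ 7 can have 704 codewords.


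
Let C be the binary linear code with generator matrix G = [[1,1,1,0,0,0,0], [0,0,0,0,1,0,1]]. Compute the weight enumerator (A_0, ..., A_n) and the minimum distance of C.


Weight distribution: A_0 = 1, A_2 = 1, A_3 = 1, A_5 = 1. Minimum distance d = 2.

Enumerate all 2^2 = 4 messages m ∈ F_2^2.
For each, compute codeword c = mG in F_2^7, then tally its weight.
  m = 00 → c = 0000000, weight = 0.
  m = 10 → c = 1110000, weight = 3.
  m = 01 → c = 0000101, weight = 2.
  m = 11 → c = 1110101, weight = 5.
Tally weights:
  weight 0: 1 codewords.
  weight 2: 1 codewords.
  weight 3: 1 codewords.
  weight 5: 1 codewords.
Minimum distance d = smallest w > 0 with A_w > 0 = 2.
Sanity: Σ A_w = 4 = 2^2 = 4 ✓.


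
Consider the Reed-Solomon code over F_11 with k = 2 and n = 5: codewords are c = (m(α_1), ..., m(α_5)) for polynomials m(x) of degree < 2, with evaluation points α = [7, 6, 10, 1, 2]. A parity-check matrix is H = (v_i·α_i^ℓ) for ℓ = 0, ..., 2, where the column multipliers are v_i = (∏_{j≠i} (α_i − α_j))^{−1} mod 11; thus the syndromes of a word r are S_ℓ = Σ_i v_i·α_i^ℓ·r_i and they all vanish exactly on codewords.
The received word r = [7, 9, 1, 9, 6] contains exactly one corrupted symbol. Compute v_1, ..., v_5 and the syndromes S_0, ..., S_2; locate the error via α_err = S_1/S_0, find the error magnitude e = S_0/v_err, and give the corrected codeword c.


S = (2, 2, 2), error at position 4, error magnitude e = 1, c = [7, 9, 1, 8, 6].

Step 1: column multipliers v_i = (∏_{j≠i}(α_i − α_j))^{−1} mod 11.
  i = 1 (α = 7): (7−6)(7−10)(7−1)(7−2) = 1·(−3)·6·5 = −90 ≡ 9, so v_1 = 9^{−1} = 5 (mod 11).
  i = 2 (α = 6): (6−7)(6−10)(6−1)(6−2) = (−1)·(−4)·5·4 = 80 ≡ 3, so v_2 = 3^{−1} = 4 (mod 11).
  i = 3 (α = 10): (10−7)(10−6)(10−1)(10−2) = 3·4·9·8 = 864 ≡ 6, so v_3 = 6^{−1} = 2 (mod 11).
  i = 4 (α = 1): (1−7)(1−6)(1−10)(1−2) = (−6)·(−5)·(−9)·(−1) = 270 ≡ 6, so v_4 = 6^{−1} = 2 (mod 11).
  i = 5 (α = 2): (2−7)(2−6)(2−10)(2−1) = (−5)·(−4)·(−8)·1 = −160 ≡ 5, so v_5 = 5^{−1} = 9 (mod 11).
  v = [5, 4, 2, 2, 9].
Step 2: syndromes of r = [7, 9, 1, 9, 6] (all sums mod 11).
  S_0 = Σ v_i r_i = 5·7 + 4·9 + 2·1 + 2·9 + 9·6 = 145 ≡ 2.
  S_1 = Σ v_i α_i r_i = 5·7·7 + 4·6·9 + 2·10·1 + 2·1·9 + 9·2·6 = 607 ≡ 2.
  α_i^2 mod 11 = [5, 3, 1, 1, 4].
  S_2 = Σ v_i α_i^2 r_i = 5·5·7 + 4·3·9 + 2·1·1 + 2·1·9 + 9·4·6 = 519 ≡ 2.
  S = (2, 2, 2) ≠ 0, so r is not a codeword (an error is present).
Step 3: locate the error. For a single error e at position i, S_ℓ = v_i·e·α_i^ℓ, so α_err = S_1/S_0.
  S_0^{−1} = 2^{−1} = 6 (mod 11), so α_err = 2·6 = 12 ≡ 1 = α_4. Error position i = 4.
  Consistency check: S_2/S_1 = 2·6 = 12 ≡ 1 = α_err ✓ (single-error assumption holds).
Step 4: error magnitude e = S_0/v_4 = S_0·∏_{j≠4}(α_4 − α_j) = 2·6 = 12 ≡ 1 (mod 11).
Step 5: correct position 4: c_4 = r_4 − e = 9 − 1 ≡ 8 (mod 11). Hence c = [7, 9, 1, 8, 6].
  Check: interpolating c through the α_i gives m(x) = 10 + 9·x (degree < 2) with m(α_i) = c_i for every i, so c is indeed a codeword.


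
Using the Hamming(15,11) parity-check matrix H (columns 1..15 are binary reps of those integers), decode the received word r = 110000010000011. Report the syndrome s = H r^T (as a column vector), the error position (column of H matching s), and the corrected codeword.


s = (1, 0, 1, 0)^T, error position = 10, corrected codeword c = 110000010100011

Compute s = H r^T mod 2 one row at a time:
  s_1 = 1 + 0 + 0 + 0 + 0 + 0 + 1 + 1 = 3 ≡ 1 (mod 2).
  s_2 = 0 + 0 + 0 + 0 + 0 + 0 + 1 + 1 = 2 ≡ 0 (mod 2).
  s_3 = 1 + 0 + 0 + 0 + 0 + 0 + 1 + 1 = 3 ≡ 1 (mod 2).
  s_4 = 1 + 0 + 0 + 0 + 0 + 0 + 0 + 1 = 2 ≡ 0 (mod 2).
s = (1, 0, 1, 0)^T — this equals column 10 of H (binary 1010), so error is at position 10.
Correct: flip bit 10 of r = 110000010000011 to get c = 110000010100011.


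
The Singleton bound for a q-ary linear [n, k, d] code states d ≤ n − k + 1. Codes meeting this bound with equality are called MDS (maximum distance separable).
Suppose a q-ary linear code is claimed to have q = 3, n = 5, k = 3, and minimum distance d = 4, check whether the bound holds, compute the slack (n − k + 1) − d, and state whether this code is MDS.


Singleton RHS = n − k + 1 = 3, slack = -1, bound violated (no such code; not MDS).

Singleton bound: d ≤ n − k + 1.
Here n = 5, k = 3, so n − k + 1 = 3.
Given d = 4, check d ≤ 3: NO.
Slack = (n − k + 1) − d = -1.
The slack is negative: d = 4 exceeds n − k + 1 = 3 by 1, so the Singleton bound is violated and no linear [5, 3, 4]_3 code can exist. In particular it is not MDS (MDS requires d = n − k + 1 exactly).
Description: the claimed parameters are [5, 3, 4]_3; such a code would be impossible (violates the Singleton bound).


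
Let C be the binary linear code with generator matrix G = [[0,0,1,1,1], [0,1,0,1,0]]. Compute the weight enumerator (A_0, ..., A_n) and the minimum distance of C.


Weight distribution: A_0 = 1, A_2 = 1, A_3 = 2. Minimum distance d = 2.

Enumerate all 2^2 = 4 messages m ∈ F_2^2.
For each, compute codeword c = mG in F_2^5, then tally its weight.
  m = 00 → c = 00000, weight = 0.
  m = 10 → c = 00111, weight = 3.
  m = 01 → c = 01010, weight = 2.
  m = 11 → c = 01101, weight = 3.
Tally weights:
  weight 0: 1 codewords.
  weight 2: 1 codewords.
  weight 3: 2 codewords.
Minimum distance d = smallest w > 0 with A_w > 0 = 2.
Sanity: Σ A_w = 4 = 2^2 = 4 ✓.


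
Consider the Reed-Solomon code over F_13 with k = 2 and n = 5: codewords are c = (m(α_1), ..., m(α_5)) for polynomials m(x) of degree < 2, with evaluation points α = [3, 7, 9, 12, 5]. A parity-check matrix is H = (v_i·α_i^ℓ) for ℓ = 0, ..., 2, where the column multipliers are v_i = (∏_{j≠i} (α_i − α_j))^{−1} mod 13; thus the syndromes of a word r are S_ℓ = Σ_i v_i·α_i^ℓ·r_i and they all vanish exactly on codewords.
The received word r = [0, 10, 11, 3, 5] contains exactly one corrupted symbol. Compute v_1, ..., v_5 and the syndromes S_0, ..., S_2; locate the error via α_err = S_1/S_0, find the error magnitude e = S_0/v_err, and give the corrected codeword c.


S = (4, 10, 12), error at position 3, error magnitude e = 9, c = [0, 10, 2, 3, 5].

Step 1: column multipliers v_i = (∏_{j≠i}(α_i − α_j))^{−1} mod 13.
  i = 1 (α = 3): (3−7)(3−9)(3−12)(3−5) = (−4)·(−6)·(−9)·(−2) = 432 ≡ 3, so v_1 = 3^{−1} = 9 (mod 13).
  i = 2 (α = 7): (7−3)(7−9)(7−12)(7−5) = 4·(−2)·(−5)·2 = 80 ≡ 2, so v_2 = 2^{−1} = 7 (mod 13).
  i = 3 (α = 9): (9−3)(9−7)(9−12)(9−5) = 6·2·(−3)·4 = −144 ≡ 12, so v_3 = 12^{−1} = 12 (mod 13).
  i = 4 (α = 12): (12−3)(12−7)(12−9)(12−5) = 9·5·3·7 = 945 ≡ 9, so v_4 = 9^{−1} = 3 (mod 13).
  i = 5 (α = 5): (5−3)(5−7)(5−9)(5−12) = 2·(−2)·(−4)·(−7) = −112 ≡ 5, so v_5 = 5^{−1} = 8 (mod 13).
  v = [9, 7, 12, 3, 8].
Step 2: syndromes of r = [0, 10, 11, 3, 5] (all sums mod 13).
  S_0 = Σ v_i r_i = 9·0 + 7·10 + 12·11 + 3·3 + 8·5 = 251 ≡ 4.
  S_1 = Σ v_i α_i r_i = 9·3·0 + 7·7·10 + 12·9·11 + 3·12·3 + 8·5·5 = 1986 ≡ 10.
  α_i^2 mod 13 = [9, 10, 3, 1, 12].
  S_2 = Σ v_i α_i^2 r_i = 9·9·0 + 7·10·10 + 12·3·11 + 3·1·3 + 8·12·5 = 1585 ≡ 12.
  S = (4, 10, 12) ≠ 0, so r is not a codeword (an error is present).
Step 3: locate the error. For a single error e at position i, S_ℓ = v_i·e·α_i^ℓ, so α_err = S_1/S_0.
  S_0^{−1} = 4^{−1} = 10 (mod 13), so α_err = 10·10 = 100 ≡ 9 = α_3. Error position i = 3.
  Consistency check: S_2/S_1 = 12·4 = 48 ≡ 9 = α_err ✓ (single-error assumption holds).
Step 4: error magnitude e = S_0/v_3 = S_0·∏_{j≠3}(α_3 − α_j) = 4·12 = 48 ≡ 9 (mod 13).
Step 5: correct position 3: c_3 = r_3 − e = 11 − 9 ≡ 2 (mod 13). Hence c = [0, 10, 2, 3, 5].
  Check: interpolating c through the α_i gives m(x) = 12 + 9·x (degree < 2) with m(α_i) = c_i for every i, so c is indeed a codeword.


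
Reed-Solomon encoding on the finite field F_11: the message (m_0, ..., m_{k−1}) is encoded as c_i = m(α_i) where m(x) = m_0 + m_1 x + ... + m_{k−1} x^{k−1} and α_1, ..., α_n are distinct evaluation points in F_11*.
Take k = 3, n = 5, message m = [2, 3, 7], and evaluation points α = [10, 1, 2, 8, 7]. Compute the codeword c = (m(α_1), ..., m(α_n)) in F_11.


c = [6, 1, 3, 1, 3]

Message polynomial: m(x) = 2 + 3·x + 7·x^2 (mod 11).
For each evaluation point α_i, compute m(α_i) mod 11:
  α_1 = 10: Horner steps 7 → 7 → 6, so m(10) = 6.
  α_2 = 1: Horner steps 7 → 10 → 1, so m(1) = 1.
  α_3 = 2: Horner steps 7 → 6 → 3, so m(2) = 3.
  α_4 = 8: Horner steps 7 → 4 → 1, so m(8) = 1.
  α_5 = 7: Horner steps 7 → 8 → 3, so m(7) = 3.
Codeword c = [6, 1, 3, 1, 3] ∈ F_11^5.


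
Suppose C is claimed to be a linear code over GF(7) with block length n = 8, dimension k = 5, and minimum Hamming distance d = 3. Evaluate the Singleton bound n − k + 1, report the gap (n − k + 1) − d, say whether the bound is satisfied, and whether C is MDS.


Singleton RHS = n − k + 1 = 4, slack = 1, bound satisfied, not MDS.

Singleton bound: d ≤ n − k + 1.
Here n = 8, k = 5, so n − k + 1 = 4.
Given d = 3, check d ≤ 4: YES.
Slack = (n − k + 1) − d = 1.
The code is NOT MDS (slack = 1 > 0).
Description: the claimed parameters are [8, 5, 3]_7; such a code would be non-MDS.


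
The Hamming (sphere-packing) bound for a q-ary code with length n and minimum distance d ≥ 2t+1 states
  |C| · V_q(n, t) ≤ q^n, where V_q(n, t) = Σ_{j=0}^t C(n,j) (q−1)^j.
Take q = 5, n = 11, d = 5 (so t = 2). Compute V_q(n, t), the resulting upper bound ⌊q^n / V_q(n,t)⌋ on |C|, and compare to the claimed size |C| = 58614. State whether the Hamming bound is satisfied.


V_q(n, t) = 925, q^n = 48828125, Hamming bound = 52787, |C| = 58614 > bound (violated).

Step 1: Compute V_q(n, t) = Σ_{j=0}^2 C(n, j) (q−1)^j.
  j = 0: C(11,0)·(4)^0 = 1·1 = 1.
  j = 1: C(11,1)·(4)^1 = 11·4 = 44.
  j = 2: C(11,2)·(4)^2 = 55·16 = 880.
  V_q(n, t) = 1 + 44 + 880 = 925.
Step 2: q^n = 5^11 = 48828125.
Step 3: Hamming bound ⌊q^n / V_q(n,t)⌋ = ⌊48828125/925⌋ = 52787.
Step 4: Compare |C| = 58614 to 52787: violated.
The claimed |C| lies above the Hamming bound, so no 5-ary code of length 11 with d ≥ 5 can have 58614 codewords.


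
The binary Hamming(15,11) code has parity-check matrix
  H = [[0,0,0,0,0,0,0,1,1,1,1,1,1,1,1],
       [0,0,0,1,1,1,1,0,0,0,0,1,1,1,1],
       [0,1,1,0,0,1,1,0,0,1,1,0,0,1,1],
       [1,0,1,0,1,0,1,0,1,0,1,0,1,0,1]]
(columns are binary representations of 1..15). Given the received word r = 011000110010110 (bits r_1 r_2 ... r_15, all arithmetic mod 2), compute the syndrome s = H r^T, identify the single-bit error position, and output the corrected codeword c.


s = (0, 1, 1, 0)^T, error position = 6, corrected codeword c = 011001110010110

Compute s = H r^T mod 2 one row at a time:
  s_1 = 1 + 0 + 0 + 1 + 0 + 1 + 1 + 0 = 4 ≡ 0 (mod 2).
  s_2 = 0 + 0 + 0 + 1 + 0 + 1 + 1 + 0 = 3 ≡ 1 (mod 2).
  s_3 = 1 + 1 + 0 + 1 + 0 + 1 + 1 + 0 = 5 ≡ 1 (mod 2).
  s_4 = 0 + 1 + 0 + 1 + 0 + 1 + 1 + 0 = 4 ≡ 0 (mod 2).
s = (0, 1, 1, 0)^T — this equals column 6 of H (binary 0110), so error is at position 6.
Correct: flip bit 6 of r = 011000110010110 to get c = 011001110010110.


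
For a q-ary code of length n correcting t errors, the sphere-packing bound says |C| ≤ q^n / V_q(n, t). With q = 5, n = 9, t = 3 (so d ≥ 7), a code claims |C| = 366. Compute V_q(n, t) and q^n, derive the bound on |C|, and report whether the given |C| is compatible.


V_q(n, t) = 5989, q^n = 1953125, Hamming bound = 326, |C| = 366 > bound (violated).

Step 1: Compute V_q(n, t) = Σ_{j=0}^3 C(n, j) (q−1)^j.
  j = 0: C(9,0)·(4)^0 = 1·1 = 1.
  j = 1: C(9,1)·(4)^1 = 9·4 = 36.
  j = 2: C(9,2)·(4)^2 = 36·16 = 576.
  j = 3: C(9,3)·(4)^3 = 84·64 = 5376.
  V_q(n, t) = 1 + 36 + 576 + 5376 = 5989.
Step 2: q^n = 5^9 = 1953125.
Step 3: Hamming bound ⌊q^n / V_q(n,t)⌋ = ⌊1953125/5989⌋ = 326.
Step 4: Compare |C| = 366 to 326: violated.
The claimed |C| lies above the Hamming bound, so no 5-ary code of length 9 with d ≥ 7 can have 366 codewords.


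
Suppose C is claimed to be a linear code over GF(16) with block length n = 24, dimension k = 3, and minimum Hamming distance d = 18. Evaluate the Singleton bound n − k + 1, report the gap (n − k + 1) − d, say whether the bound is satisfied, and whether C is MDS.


Singleton RHS = n − k + 1 = 22, slack = 4, bound satisfied, not MDS.

Singleton bound: d ≤ n − k + 1.
Here n = 24, k = 3, so n − k + 1 = 22.
Given d = 18, check d ≤ 22: YES.
Slack = (n − k + 1) − d = 4.
The code is NOT MDS (slack = 4 > 0).
Description: the claimed parameters are [24, 3, 18]_16; such a code would be non-MDS.


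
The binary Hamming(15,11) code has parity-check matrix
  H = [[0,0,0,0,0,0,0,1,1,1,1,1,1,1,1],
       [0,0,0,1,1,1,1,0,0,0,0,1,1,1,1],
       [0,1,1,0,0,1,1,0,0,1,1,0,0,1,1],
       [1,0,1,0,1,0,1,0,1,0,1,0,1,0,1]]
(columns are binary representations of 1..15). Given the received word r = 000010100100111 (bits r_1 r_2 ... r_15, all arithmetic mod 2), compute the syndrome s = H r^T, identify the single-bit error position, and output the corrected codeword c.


s = (0, 1, 0, 0)^T, error position = 4, corrected codeword c = 000110100100111

Compute s = H r^T mod 2 one row at a time:
  s_1 = 0 + 0 + 1 + 0 + 0 + 1 + 1 + 1 = 4 ≡ 0 (mod 2).
  s_2 = 0 + 1 + 0 + 1 + 0 + 1 + 1 + 1 = 5 ≡ 1 (mod 2).
  s_3 = 0 + 0 + 0 + 1 + 1 + 0 + 1 + 1 = 4 ≡ 0 (mod 2).
  s_4 = 0 + 0 + 1 + 1 + 0 + 0 + 1 + 1 = 4 ≡ 0 (mod 2).
s = (0, 1, 0, 0)^T — this equals column 4 of H (binary 0100), so error is at position 4.
Correct: flip bit 4 of r = 000010100100111 to get c = 000110100100111.


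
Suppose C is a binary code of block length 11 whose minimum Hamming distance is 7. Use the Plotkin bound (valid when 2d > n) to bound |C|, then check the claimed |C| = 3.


Plotkin bound M ≤ 4; given |C| = 3 ≤ bound (satisfied).

Check applicability: 2d = 14, n = 11.
2d − n = 3 > 0, so Plotkin applies.
Compute d/(2d−n) = 7/3 ≈ 2.3333.
⌊d/(2d−n)⌋ = 2.
Plotkin bound: M ≤ 2·2 = 4.
Given |C| = 3, check: satisfied.
This |C| is below the Plotkin bound.


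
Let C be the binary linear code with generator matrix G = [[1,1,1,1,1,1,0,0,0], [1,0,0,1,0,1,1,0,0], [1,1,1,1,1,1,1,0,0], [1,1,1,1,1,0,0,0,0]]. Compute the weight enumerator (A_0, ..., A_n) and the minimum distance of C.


Weight distribution: A_0 = 1, A_1 = 2, A_2 = 2, A_3 = 3, A_4 = 3, A_5 = 2, A_6 = 2, A_7 = 1. Minimum distance d = 1.

Enumerate all 2^4 = 16 messages m ∈ F_2^4.
For each, compute codeword c = mG in F_2^9, then tally its weight.
  m = 0000 → c = 000000000, weight = 0.
  m = 1000 → c = 111111000, weight = 6.
  m = 0100 → c = 100101100, weight = 4.
  m = 1100 → c = 011010100, weight = 4.
  m = 0010 → c = 111111100, weight = 7.
  m = 1010 → c = 000000100, weight = 1.
  m = 0110 → c = 011010000, weight = 3.
  m = 1110 → c = 100101000, weight = 3.
  m = 0001 → c = 111110000, weight = 5.
  m = 1001 → c = 000001000, weight = 1.
  m = 0101 → c = 011011100, weight = 5.
  m = 1101 → c = 100100100, weight = 3.
  m = 0011 → c = 000001100, weight = 2.
  m = 1011 → c = 111110100, weight = 6.
  m = 0111 → c = 100100000, weight = 2.
  m = 1111 → c = 011011000, weight = 4.
Tally weights:
  weight 0: 1 codewords.
  weight 1: 2 codewords.
  weight 2: 2 codewords.
  weight 3: 3 codewords.
  weight 4: 3 codewords.
  weight 5: 2 codewords.
  weight 6: 2 codewords.
  weight 7: 1 codewords.
Minimum distance d = smallest w > 0 with A_w > 0 = 1.
Sanity: Σ A_w = 16 = 2^4 = 16 ✓.


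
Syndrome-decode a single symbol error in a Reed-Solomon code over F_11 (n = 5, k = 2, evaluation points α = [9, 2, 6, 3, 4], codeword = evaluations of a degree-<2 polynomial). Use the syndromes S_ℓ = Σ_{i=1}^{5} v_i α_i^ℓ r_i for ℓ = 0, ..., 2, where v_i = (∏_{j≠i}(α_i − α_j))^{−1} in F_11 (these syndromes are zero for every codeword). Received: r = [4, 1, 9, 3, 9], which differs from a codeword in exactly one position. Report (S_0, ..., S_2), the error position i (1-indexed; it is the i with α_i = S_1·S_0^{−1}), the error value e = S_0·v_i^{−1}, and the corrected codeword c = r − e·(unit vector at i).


S = (9, 3, 1), error at position 5, error magnitude e = 4, c = [4, 1, 9, 3, 5].

Step 1: column multipliers v_i = (∏_{j≠i}(α_i − α_j))^{−1} mod 11.
  i = 1 (α = 9): (9−2)(9−6)(9−3)(9−4) = 7·3·6·5 = 630 ≡ 3, so v_1 = 3^{−1} = 4 (mod 11).
  i = 2 (α = 2): (2−9)(2−6)(2−3)(2−4) = (−7)·(−4)·(−1)·(−2) = 56 ≡ 1, so v_2 = 1^{−1} = 1 (mod 11).
  i = 3 (α = 6): (6−9)(6−2)(6−3)(6−4) = (−3)·4·3·2 = −72 ≡ 5, so v_3 = 5^{−1} = 9 (mod 11).
  i = 4 (α = 3): (3−9)(3−2)(3−6)(3−4) = (−6)·1·(−3)·(−1) = −18 ≡ 4, so v_4 = 4^{−1} = 3 (mod 11).
  i = 5 (α = 4): (4−9)(4−2)(4−6)(4−3) = (−5)·2·(−2)·1 = 20 ≡ 9, so v_5 = 9^{−1} = 5 (mod 11).
  v = [4, 1, 9, 3, 5].
Step 2: syndromes of r = [4, 1, 9, 3, 9] (all sums mod 11).
  S_0 = Σ v_i r_i = 4·4 + 1·1 + 9·9 + 3·3 + 5·9 = 152 ≡ 9.
  S_1 = Σ v_i α_i r_i = 4·9·4 + 1·2·1 + 9·6·9 + 3·3·3 + 5·4·9 = 839 ≡ 3.
  α_i^2 mod 11 = [4, 4, 3, 9, 5].
  S_2 = Σ v_i α_i^2 r_i = 4·4·4 + 1·4·1 + 9·3·9 + 3·9·3 + 5·5·9 = 617 ≡ 1.
  S = (9, 3, 1) ≠ 0, so r is not a codeword (an error is present).
Step 3: locate the error. For a single error e at position i, S_ℓ = v_i·e·α_i^ℓ, so α_err = S_1/S_0.
  S_0^{−1} = 9^{−1} = 5 (mod 11), so α_err = 3·5 = 15 ≡ 4 = α_5. Error position i = 5.
  Consistency check: S_2/S_1 = 1·4 = 4 ≡ 4 = α_err ✓ (single-error assumption holds).
Step 4: error magnitude e = S_0/v_5 = S_0·∏_{j≠5}(α_5 − α_j) = 9·9 = 81 ≡ 4 (mod 11).
Step 5: correct position 5: c_5 = r_5 − e = 9 − 4 ≡ 5 (mod 11). Hence c = [4, 1, 9, 3, 5].
  Check: interpolating c through the α_i gives m(x) = 8 + 2·x (degree < 2) with m(α_i) = c_i for every i, so c is indeed a codeword.
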